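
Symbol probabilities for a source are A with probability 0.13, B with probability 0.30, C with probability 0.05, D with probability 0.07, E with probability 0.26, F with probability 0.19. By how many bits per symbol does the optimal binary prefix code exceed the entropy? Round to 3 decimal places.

Entropy H = −Σ p log₂ p ≈ 2.3489 bits.
Huffman merges: 1/20+7/100→3/25; 3/25+13/100→1/4; 19/100+1/4→11/25; 13/50+3/10→14/25; 11/25+14/25→1. L = 237/100 ≈ 2.3700.
L − H = 2.3700 − 2.3489 = 0.021 bits.

0.021 bits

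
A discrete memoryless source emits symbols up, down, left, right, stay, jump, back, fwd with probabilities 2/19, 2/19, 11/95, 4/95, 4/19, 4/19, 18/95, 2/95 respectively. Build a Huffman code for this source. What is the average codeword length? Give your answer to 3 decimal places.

2.811 bits/symbol

Repeatedly combine the two least-probable nodes; the expected code length is the sum of the merged weights.
merge 2/95 + 4/95 → 6/95
merge 6/95 + 2/19 → 16/95
merge 2/19 + 11/95 → 21/95
merge 16/95 + 18/95 → 34/95
merge 4/19 + 4/19 → 8/19
merge 21/95 + 34/95 → 11/19
merge 8/19 + 11/19 → 1
L = 6/95 + 16/95 + 21/95 + 34/95 + 8/19 + 11/19 + 1 = 267/95 ≈ 2.811 bits/symbol.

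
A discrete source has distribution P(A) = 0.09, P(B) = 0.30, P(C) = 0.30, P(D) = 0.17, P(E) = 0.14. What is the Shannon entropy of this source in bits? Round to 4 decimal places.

2.1865 bits

H = −Σ pᵢ log₂ pᵢ.
−0.09·log₂(0.09) = 0.3127
−0.30·log₂(0.30) = 0.5211
−0.30·log₂(0.30) = 0.5211
−0.17·log₂(0.17) = 0.4346
−0.14·log₂(0.14) = 0.3971
Sum ≈ 2.1865 → 2.1865 bits.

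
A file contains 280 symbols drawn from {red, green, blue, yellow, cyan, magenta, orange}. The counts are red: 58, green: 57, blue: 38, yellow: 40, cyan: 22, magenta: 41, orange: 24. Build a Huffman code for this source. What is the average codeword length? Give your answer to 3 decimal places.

Probabilities are the counts divided by 280.
Repeatedly combine the two least-probable nodes; the expected code length is the sum of the merged weights.
merge 11/140 + 3/35 → 23/140
merge 19/140 + 1/7 → 39/140
merge 41/280 + 23/140 → 87/280
merge 57/280 + 29/140 → 23/56
merge 39/140 + 87/280 → 33/56
merge 23/56 + 33/56 → 1
L = 23/140 + 39/140 + 87/280 + 23/56 + 33/56 + 1 = 771/280 ≈ 2.754 bits/symbol.

2.754 bits/symbol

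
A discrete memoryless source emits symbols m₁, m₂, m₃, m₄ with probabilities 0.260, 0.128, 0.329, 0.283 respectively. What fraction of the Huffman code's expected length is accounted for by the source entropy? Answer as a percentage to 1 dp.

Entropy H = −Σ p log₂ p ≈ 1.9280 bits.
Huffman merges: 16/125+13/50→97/250; 283/1000+329/1000→153/250; 97/250+153/250→1. L = 2 ≈ 2.0000.
Efficiency = H/L = 1.9280/2.0000 = 96.4%.

96.4%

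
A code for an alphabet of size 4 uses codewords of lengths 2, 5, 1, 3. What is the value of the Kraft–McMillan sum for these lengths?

With common denominator 2^5 = 32: Σ 2^(−ℓᵢ) = 8/32 + 1/32 + 16/32 + 4/32 = 29/32 = 0.90625.

0.90625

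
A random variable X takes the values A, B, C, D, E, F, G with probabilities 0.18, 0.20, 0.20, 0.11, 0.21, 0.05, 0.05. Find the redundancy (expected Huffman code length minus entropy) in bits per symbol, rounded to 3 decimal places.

Entropy H = −Σ p log₂ p ≈ 2.6294 bits.
Huffman merges: 1/20+1/20→1/10; 1/10+11/100→21/100; 9/50+1/5→19/50; 1/5+21/100→41/100; 21/100+19/50→59/100; 41/100+59/100→1. L = 269/100 ≈ 2.6900.
L − H = 2.6900 − 2.6294 = 0.061 bits.

0.061 bits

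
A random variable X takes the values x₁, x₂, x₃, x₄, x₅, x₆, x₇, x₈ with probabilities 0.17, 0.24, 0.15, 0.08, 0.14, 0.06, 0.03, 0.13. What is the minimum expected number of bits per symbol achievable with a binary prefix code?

2.85 bits/symbol

Repeatedly combine the two least-probable nodes; the expected code length is the sum of the merged weights.
merge 3/100 + 3/50 → 9/100
merge 2/25 + 9/100 → 17/100
merge 13/100 + 7/50 → 27/100
merge 3/20 + 17/100 → 8/25
merge 17/100 + 6/25 → 41/100
merge 27/100 + 8/25 → 59/100
merge 41/100 + 59/100 → 1
L = 9/100 + 17/100 + 27/100 + 8/25 + 41/100 + 59/100 + 1 = 57/20 = 2.85 bits/symbol.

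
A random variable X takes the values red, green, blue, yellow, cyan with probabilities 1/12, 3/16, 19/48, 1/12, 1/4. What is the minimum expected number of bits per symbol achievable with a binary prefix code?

2.125 bits/symbol

Repeatedly combine the two least-probable nodes; the expected code length is the sum of the merged weights.
merge 1/12 + 1/12 → 1/6
merge 1/6 + 3/16 → 17/48
merge 1/4 + 17/48 → 29/48
merge 19/48 + 29/48 → 1
L = 1/6 + 17/48 + 29/48 + 1 = 17/8 = 2.125 bits/symbol.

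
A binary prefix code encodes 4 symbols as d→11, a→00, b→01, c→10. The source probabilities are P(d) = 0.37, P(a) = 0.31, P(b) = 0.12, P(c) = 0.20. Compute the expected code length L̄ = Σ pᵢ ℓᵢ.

L̄ = Σ pᵢ·ℓᵢ = 0.37·2 + 0.31·2 + 0.12·2 + 0.20·2 = 2 bits/symbol.

2 bits/symbol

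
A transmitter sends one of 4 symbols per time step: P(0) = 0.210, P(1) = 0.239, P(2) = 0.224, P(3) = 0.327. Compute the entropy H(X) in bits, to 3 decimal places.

1.977 bits

H = −Σ pᵢ log₂ pᵢ.
−0.210·log₂(0.210) = 0.4728
−0.239·log₂(0.239) = 0.4935
−0.224·log₂(0.224) = 0.4835
−0.327·log₂(0.327) = 0.5273
Sum ≈ 1.9772 → 1.977 bits.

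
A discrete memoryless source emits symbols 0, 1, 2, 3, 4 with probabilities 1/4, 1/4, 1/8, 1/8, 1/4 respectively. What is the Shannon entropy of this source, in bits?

Each probability is a power of 1/2, so log₂(1/p) is an integer.
H = Σ p·log₂(1/p) = 1/4·2 + 1/4·2 + 1/8·3 + 1/8·3 + 1/4·2 = 2.25 bits.

2.25 bits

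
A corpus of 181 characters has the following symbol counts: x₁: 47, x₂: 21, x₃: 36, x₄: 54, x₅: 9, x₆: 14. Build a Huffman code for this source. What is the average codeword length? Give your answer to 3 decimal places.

2.370 bits/symbol

Probabilities are the counts divided by 181.
Repeatedly combine the two least-probable nodes; the expected code length is the sum of the merged weights.
merge 9/181 + 14/181 → 23/181
merge 21/181 + 23/181 → 44/181
merge 36/181 + 44/181 → 80/181
merge 47/181 + 54/181 → 101/181
merge 80/181 + 101/181 → 1
L = 23/181 + 44/181 + 80/181 + 101/181 + 1 = 429/181 ≈ 2.370 bits/symbol.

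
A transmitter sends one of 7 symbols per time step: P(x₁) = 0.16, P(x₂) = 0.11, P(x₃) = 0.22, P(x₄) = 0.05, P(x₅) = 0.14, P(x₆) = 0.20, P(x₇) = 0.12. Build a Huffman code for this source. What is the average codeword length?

2.74 bits/symbol

Repeatedly combine the two least-probable nodes; the expected code length is the sum of the merged weights.
merge 1/20 + 11/100 → 4/25
merge 3/25 + 7/50 → 13/50
merge 4/25 + 4/25 → 8/25
merge 1/5 + 11/50 → 21/50
merge 13/50 + 8/25 → 29/50
merge 21/50 + 29/50 → 1
L = 4/25 + 13/50 + 8/25 + 21/50 + 29/50 + 1 = 137/50 = 2.74 bits/symbol.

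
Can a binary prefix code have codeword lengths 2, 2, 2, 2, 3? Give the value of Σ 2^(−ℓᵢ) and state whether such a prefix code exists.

With common denominator 2^3 = 8: Σ 2^(−ℓᵢ) = 2/8 + 2/8 + 2/8 + 2/8 + 1/8 = 9/8 = 1.125.
Kraft's inequality requires Σ ≤ 1; here Σ = 1.125 > 1, so no such prefix code exists.

1.125; no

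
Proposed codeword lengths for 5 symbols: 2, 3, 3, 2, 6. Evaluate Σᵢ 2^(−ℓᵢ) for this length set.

0.765625

With common denominator 2^6 = 64: Σ 2^(−ℓᵢ) = 16/64 + 8/64 + 8/64 + 16/64 + 1/64 = 49/64 = 0.765625.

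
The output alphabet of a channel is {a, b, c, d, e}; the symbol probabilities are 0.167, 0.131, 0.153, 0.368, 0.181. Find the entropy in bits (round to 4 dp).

2.2068 bits

H = −Σ pᵢ log₂ pᵢ.
−0.167·log₂(0.167) = 0.4312
−0.131·log₂(0.131) = 0.3841
−0.153·log₂(0.153) = 0.4144
−0.368·log₂(0.368) = 0.5307
−0.181·log₂(0.181) = 0.4463
Sum ≈ 2.2068 → 2.2068 bits.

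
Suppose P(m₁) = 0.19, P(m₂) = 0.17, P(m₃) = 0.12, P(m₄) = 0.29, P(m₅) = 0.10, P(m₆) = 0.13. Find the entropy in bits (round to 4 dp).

H = −Σ pᵢ log₂ pᵢ.
−0.19·log₂(0.19) = 0.4552
−0.17·log₂(0.17) = 0.4346
−0.12·log₂(0.12) = 0.3671
−0.29·log₂(0.29) = 0.5179
−0.10·log₂(0.10) = 0.3322
−0.13·log₂(0.13) = 0.3826
Sum ≈ 2.4896 → 2.4896 bits.

2.4896 bits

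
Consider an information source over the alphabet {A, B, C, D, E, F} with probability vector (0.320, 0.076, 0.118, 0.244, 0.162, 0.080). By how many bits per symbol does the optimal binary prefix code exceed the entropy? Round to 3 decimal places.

Entropy H = −Σ p log₂ p ≈ 2.3859 bits.
Huffman merges: 19/250+2/25→39/250; 59/500+39/250→137/500; 81/500+61/250→203/500; 137/500+8/25→297/500; 203/500+297/500→1. L = 243/100 ≈ 2.4300.
L − H = 2.4300 − 2.3859 = 0.044 bits.

0.044 bits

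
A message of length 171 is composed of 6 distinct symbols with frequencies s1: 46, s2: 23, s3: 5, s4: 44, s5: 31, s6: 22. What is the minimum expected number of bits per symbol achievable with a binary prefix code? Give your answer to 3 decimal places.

2.450 bits/symbol

Probabilities are the counts divided by 171.
Repeatedly combine the two least-probable nodes; the expected code length is the sum of the merged weights.
merge 5/171 + 22/171 → 3/19
merge 23/171 + 3/19 → 50/171
merge 31/171 + 44/171 → 25/57
merge 46/171 + 50/171 → 32/57
merge 25/57 + 32/57 → 1
L = 3/19 + 50/171 + 25/57 + 32/57 + 1 = 419/171 ≈ 2.450 bits/symbol.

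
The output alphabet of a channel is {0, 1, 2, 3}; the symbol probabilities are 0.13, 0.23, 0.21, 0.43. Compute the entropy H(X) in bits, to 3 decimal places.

H = −Σ pᵢ log₂ pᵢ.
−0.13·log₂(0.13) = 0.3826
−0.23·log₂(0.23) = 0.4877
−0.21·log₂(0.21) = 0.4728
−0.43·log₂(0.43) = 0.5236
Sum ≈ 1.8667 → 1.867 bits.

1.867 bits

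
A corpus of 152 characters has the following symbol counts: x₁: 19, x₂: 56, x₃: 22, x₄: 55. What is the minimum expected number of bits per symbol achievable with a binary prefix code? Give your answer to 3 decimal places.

1.901 bits/symbol

Probabilities are the counts divided by 152.
Repeatedly combine the two least-probable nodes; the expected code length is the sum of the merged weights.
merge 1/8 + 11/76 → 41/152
merge 41/152 + 55/152 → 12/19
merge 7/19 + 12/19 → 1
L = 41/152 + 12/19 + 1 = 289/152 ≈ 1.901 bits/symbol.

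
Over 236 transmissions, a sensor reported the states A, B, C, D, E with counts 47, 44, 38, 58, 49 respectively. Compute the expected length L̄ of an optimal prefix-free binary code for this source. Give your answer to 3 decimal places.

Probabilities are the counts divided by 236.
Repeatedly combine the two least-probable nodes; the expected code length is the sum of the merged weights.
merge 19/118 + 11/59 → 41/118
merge 47/236 + 49/236 → 24/59
merge 29/118 + 41/118 → 35/59
merge 24/59 + 35/59 → 1
L = 41/118 + 24/59 + 35/59 + 1 = 277/118 ≈ 2.347 bits/symbol.

2.347 bits/symbol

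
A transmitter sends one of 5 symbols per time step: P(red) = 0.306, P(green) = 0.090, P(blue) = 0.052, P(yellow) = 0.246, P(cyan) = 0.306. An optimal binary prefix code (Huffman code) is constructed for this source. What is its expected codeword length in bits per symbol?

Repeatedly combine the two least-probable nodes; the expected code length is the sum of the merged weights.
merge 13/250 + 9/100 → 71/500
merge 71/500 + 123/500 → 97/250
merge 153/500 + 153/500 → 153/250
merge 97/250 + 153/250 → 1
L = 71/500 + 97/250 + 153/250 + 1 = 1071/500 = 2.142 bits/symbol.

2.142 bits/symbol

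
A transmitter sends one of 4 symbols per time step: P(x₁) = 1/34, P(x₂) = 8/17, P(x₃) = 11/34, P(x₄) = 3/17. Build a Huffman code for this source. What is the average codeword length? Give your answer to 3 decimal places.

Repeatedly combine the two least-probable nodes; the expected code length is the sum of the merged weights.
merge 1/34 + 3/17 → 7/34
merge 7/34 + 11/34 → 9/17
merge 8/17 + 9/17 → 1
L = 7/34 + 9/17 + 1 = 59/34 ≈ 1.735 bits/symbol.

1.735 bits/symbol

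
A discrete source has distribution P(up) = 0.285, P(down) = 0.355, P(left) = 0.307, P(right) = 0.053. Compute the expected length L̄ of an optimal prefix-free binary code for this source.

Repeatedly combine the two least-probable nodes; the expected code length is the sum of the merged weights.
merge 53/1000 + 57/200 → 169/500
merge 307/1000 + 169/500 → 129/200
merge 71/200 + 129/200 → 1
L = 169/500 + 129/200 + 1 = 1983/1000 = 1.983 bits/symbol.

1.983 bits/symbol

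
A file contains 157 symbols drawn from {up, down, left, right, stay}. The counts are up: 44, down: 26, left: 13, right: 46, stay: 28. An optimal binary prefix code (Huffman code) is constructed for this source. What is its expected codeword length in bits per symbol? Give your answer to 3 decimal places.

Probabilities are the counts divided by 157.
Repeatedly combine the two least-probable nodes; the expected code length is the sum of the merged weights.
merge 13/157 + 26/157 → 39/157
merge 28/157 + 39/157 → 67/157
merge 44/157 + 46/157 → 90/157
merge 67/157 + 90/157 → 1
L = 39/157 + 67/157 + 90/157 + 1 = 353/157 ≈ 2.248 bits/symbol.

2.248 bits/symbol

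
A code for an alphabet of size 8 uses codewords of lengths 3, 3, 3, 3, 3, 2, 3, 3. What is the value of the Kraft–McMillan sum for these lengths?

With common denominator 2^3 = 8: Σ 2^(−ℓᵢ) = 1/8 + 1/8 + 1/8 + 1/8 + 1/8 + 2/8 + 1/8 + 1/8 = 9/8 = 1.125.

1.125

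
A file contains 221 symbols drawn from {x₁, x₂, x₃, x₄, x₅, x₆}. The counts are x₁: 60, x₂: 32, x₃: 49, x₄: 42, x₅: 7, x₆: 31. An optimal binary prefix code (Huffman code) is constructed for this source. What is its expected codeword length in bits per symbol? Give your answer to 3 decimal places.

2.489 bits/symbol

Probabilities are the counts divided by 221.
Repeatedly combine the two least-probable nodes; the expected code length is the sum of the merged weights.
merge 7/221 + 31/221 → 38/221
merge 32/221 + 38/221 → 70/221
merge 42/221 + 49/221 → 7/17
merge 60/221 + 70/221 → 10/17
merge 7/17 + 10/17 → 1
L = 38/221 + 70/221 + 7/17 + 10/17 + 1 = 550/221 ≈ 2.489 bits/symbol.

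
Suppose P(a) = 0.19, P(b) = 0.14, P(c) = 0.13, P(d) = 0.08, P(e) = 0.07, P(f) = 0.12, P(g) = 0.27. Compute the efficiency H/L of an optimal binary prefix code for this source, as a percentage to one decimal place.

99.3%

Entropy H = −Σ p log₂ p ≈ 2.6721 bits.
Huffman merges: 7/100+2/25→3/20; 3/25+13/100→1/4; 7/50+3/20→29/100; 19/100+1/4→11/25; 27/100+29/100→14/25; 11/25+14/25→1. L = 269/100 ≈ 2.6900.
Efficiency = H/L = 2.6721/2.6900 = 99.3%.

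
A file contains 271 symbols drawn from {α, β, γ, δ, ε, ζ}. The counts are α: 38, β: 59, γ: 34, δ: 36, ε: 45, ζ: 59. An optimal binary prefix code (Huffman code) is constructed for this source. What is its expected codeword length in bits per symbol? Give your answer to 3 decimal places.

Probabilities are the counts divided by 271.
Repeatedly combine the two least-probable nodes; the expected code length is the sum of the merged weights.
merge 34/271 + 36/271 → 70/271
merge 38/271 + 45/271 → 83/271
merge 59/271 + 59/271 → 118/271
merge 70/271 + 83/271 → 153/271
merge 118/271 + 153/271 → 1
L = 70/271 + 83/271 + 118/271 + 153/271 + 1 = 695/271 ≈ 2.565 bits/symbol.

2.565 bits/symbol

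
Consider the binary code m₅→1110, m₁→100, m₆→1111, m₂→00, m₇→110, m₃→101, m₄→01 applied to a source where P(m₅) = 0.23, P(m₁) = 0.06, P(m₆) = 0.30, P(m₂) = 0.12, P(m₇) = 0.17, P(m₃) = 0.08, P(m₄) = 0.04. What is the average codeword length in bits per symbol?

L̄ = Σ pᵢ·ℓᵢ = 0.23·4 + 0.06·3 + 0.30·4 + 0.12·2 + 0.17·3 + 0.08·3 + 0.04·2 = 3.37 bits/symbol.

3.37 bits/symbol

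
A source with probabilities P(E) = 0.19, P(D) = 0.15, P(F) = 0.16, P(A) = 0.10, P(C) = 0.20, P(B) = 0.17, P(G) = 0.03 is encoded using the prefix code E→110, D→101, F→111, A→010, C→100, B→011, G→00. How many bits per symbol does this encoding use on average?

2.97 bits/symbol

L̄ = Σ pᵢ·ℓᵢ = 0.19·3 + 0.15·3 + 0.16·3 + 0.10·3 + 0.20·3 + 0.17·3 + 0.03·2 = 2.97 bits/symbol.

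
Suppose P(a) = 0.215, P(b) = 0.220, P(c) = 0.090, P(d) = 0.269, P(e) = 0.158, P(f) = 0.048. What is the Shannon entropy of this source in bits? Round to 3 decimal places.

2.410 bits

H = −Σ pᵢ log₂ pᵢ.
−0.215·log₂(0.215) = 0.4768
−0.220·log₂(0.220) = 0.4806
−0.090·log₂(0.090) = 0.3127
−0.269·log₂(0.269) = 0.5096
−0.158·log₂(0.158) = 0.4206
−0.048·log₂(0.048) = 0.2103
Sum ≈ 2.4105 → 2.410 bits.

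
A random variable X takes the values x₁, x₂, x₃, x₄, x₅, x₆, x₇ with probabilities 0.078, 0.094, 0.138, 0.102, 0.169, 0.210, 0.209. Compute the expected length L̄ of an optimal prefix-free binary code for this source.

2.753 bits/symbol

Repeatedly combine the two least-probable nodes; the expected code length is the sum of the merged weights.
merge 39/500 + 47/500 → 43/250
merge 51/500 + 69/500 → 6/25
merge 169/1000 + 43/250 → 341/1000
merge 209/1000 + 21/100 → 419/1000
merge 6/25 + 341/1000 → 581/1000
merge 419/1000 + 581/1000 → 1
L = 43/250 + 6/25 + 341/1000 + 419/1000 + 581/1000 + 1 = 2753/1000 = 2.753 bits/symbol.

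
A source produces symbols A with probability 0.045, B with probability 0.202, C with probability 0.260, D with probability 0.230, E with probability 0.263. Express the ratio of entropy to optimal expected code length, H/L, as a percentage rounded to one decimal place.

96.4%

Entropy H = −Σ p log₂ p ≈ 2.1672 bits.
Huffman merges: 9/200+101/500→247/1000; 23/100+247/1000→477/1000; 13/50+263/1000→523/1000; 477/1000+523/1000→1. L = 2247/1000 ≈ 2.2470.
Efficiency = H/L = 2.1672/2.2470 = 96.4%.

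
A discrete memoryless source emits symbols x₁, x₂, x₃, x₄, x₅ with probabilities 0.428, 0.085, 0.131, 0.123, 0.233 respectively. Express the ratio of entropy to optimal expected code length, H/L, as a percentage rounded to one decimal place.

97.8%

Entropy H = −Σ p log₂ p ≈ 2.0720 bits.
Huffman merges: 17/200+123/1000→26/125; 131/1000+26/125→339/1000; 233/1000+339/1000→143/250; 107/250+143/250→1. L = 2119/1000 ≈ 2.1190.
Efficiency = H/L = 2.0720/2.1190 = 97.8%.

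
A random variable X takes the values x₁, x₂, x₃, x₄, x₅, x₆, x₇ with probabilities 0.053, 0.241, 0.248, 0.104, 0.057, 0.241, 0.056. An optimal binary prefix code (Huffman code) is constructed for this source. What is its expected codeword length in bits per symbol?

Repeatedly combine the two least-probable nodes; the expected code length is the sum of the merged weights.
merge 53/1000 + 7/125 → 109/1000
merge 57/1000 + 13/125 → 161/1000
merge 109/1000 + 161/1000 → 27/100
merge 241/1000 + 241/1000 → 241/500
merge 31/125 + 27/100 → 259/500
merge 241/500 + 259/500 → 1
L = 109/1000 + 161/1000 + 27/100 + 241/500 + 259/500 + 1 = 127/50 = 2.54 bits/symbol.

2.54 bits/symbol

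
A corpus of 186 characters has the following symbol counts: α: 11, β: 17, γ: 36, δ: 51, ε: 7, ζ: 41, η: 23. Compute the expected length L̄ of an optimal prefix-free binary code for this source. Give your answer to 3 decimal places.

Probabilities are the counts divided by 186.
Repeatedly combine the two least-probable nodes; the expected code length is the sum of the merged weights.
merge 7/186 + 11/186 → 3/31
merge 17/186 + 3/31 → 35/186
merge 23/186 + 35/186 → 29/93
merge 6/31 + 41/186 → 77/186
merge 17/62 + 29/93 → 109/186
merge 77/186 + 109/186 → 1
L = 3/31 + 35/186 + 29/93 + 77/186 + 109/186 + 1 = 161/62 ≈ 2.597 bits/symbol.

2.597 bits/symbol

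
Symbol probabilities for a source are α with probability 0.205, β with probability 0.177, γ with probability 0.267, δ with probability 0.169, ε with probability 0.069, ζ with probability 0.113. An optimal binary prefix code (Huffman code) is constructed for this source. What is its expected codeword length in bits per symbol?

Repeatedly combine the two least-probable nodes; the expected code length is the sum of the merged weights.
merge 69/1000 + 113/1000 → 91/500
merge 169/1000 + 177/1000 → 173/500
merge 91/500 + 41/200 → 387/1000
merge 267/1000 + 173/500 → 613/1000
merge 387/1000 + 613/1000 → 1
L = 91/500 + 173/500 + 387/1000 + 613/1000 + 1 = 316/125 = 2.528 bits/symbol.

2.528 bits/symbol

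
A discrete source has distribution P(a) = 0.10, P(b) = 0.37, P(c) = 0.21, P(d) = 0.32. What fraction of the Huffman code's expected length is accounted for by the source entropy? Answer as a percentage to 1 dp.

96.0%

Entropy H = −Σ p log₂ p ≈ 1.8618 bits.
Huffman merges: 1/10+21/100→31/100; 31/100+8/25→63/100; 37/100+63/100→1. L = 97/50 ≈ 1.9400.
Efficiency = H/L = 1.8618/1.9400 = 96.0%.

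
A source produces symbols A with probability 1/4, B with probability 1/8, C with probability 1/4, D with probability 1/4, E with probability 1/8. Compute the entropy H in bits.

Each probability is a power of 1/2, so log₂(1/p) is an integer.
H = Σ p·log₂(1/p) = 1/4·2 + 1/8·3 + 1/4·2 + 1/4·2 + 1/8·3 = 2.25 bits.

2.25 bits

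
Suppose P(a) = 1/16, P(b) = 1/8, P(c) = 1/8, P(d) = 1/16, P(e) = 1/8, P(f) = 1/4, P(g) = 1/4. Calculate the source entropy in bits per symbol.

Each probability is a power of 1/2, so log₂(1/p) is an integer.
H = Σ p·log₂(1/p) = 1/16·4 + 1/8·3 + 1/8·3 + 1/16·4 + 1/8·3 + 1/4·2 + 1/4·2 = 2.625 bits.

2.625 bits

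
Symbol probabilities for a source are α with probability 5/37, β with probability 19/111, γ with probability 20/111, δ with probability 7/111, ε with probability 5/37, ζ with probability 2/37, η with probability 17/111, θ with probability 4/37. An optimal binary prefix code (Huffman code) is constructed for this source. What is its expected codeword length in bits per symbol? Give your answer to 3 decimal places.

Repeatedly combine the two least-probable nodes; the expected code length is the sum of the merged weights.
merge 2/37 + 7/111 → 13/111
merge 4/37 + 13/111 → 25/111
merge 5/37 + 5/37 → 10/37
merge 17/111 + 19/111 → 12/37
merge 20/111 + 25/111 → 15/37
merge 10/37 + 12/37 → 22/37
merge 15/37 + 22/37 → 1
L = 13/111 + 25/111 + 10/37 + 12/37 + 15/37 + 22/37 + 1 = 326/111 ≈ 2.937 bits/symbol.

2.937 bits/symbol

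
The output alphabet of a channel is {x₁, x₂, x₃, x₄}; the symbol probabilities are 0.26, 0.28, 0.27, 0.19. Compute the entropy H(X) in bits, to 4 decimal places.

H = −Σ pᵢ log₂ pᵢ.
−0.26·log₂(0.26) = 0.5053
−0.28·log₂(0.28) = 0.5142
−0.27·log₂(0.27) = 0.5100
−0.19·log₂(0.19) = 0.4552
Sum ≈ 1.9848 → 1.9848 bits.

1.9848 bits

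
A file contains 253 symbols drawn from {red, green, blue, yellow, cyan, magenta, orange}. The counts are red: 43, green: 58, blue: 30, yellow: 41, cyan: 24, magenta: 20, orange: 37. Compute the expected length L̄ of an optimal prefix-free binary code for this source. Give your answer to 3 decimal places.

2.771 bits/symbol

Probabilities are the counts divided by 253.
Repeatedly combine the two least-probable nodes; the expected code length is the sum of the merged weights.
merge 20/253 + 24/253 → 4/23
merge 30/253 + 37/253 → 67/253
merge 41/253 + 43/253 → 84/253
merge 4/23 + 58/253 → 102/253
merge 67/253 + 84/253 → 151/253
merge 102/253 + 151/253 → 1
L = 4/23 + 67/253 + 84/253 + 102/253 + 151/253 + 1 = 701/253 ≈ 2.771 bits/symbol.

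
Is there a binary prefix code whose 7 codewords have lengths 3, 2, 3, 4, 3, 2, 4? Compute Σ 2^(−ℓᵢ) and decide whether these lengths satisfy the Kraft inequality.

With common denominator 2^4 = 16: Σ 2^(−ℓᵢ) = 2/16 + 4/16 + 2/16 + 1/16 + 2/16 + 4/16 + 1/16 = 16/16 = 1.
Kraft's inequality requires Σ ≤ 1; here Σ = 1 ≤ 1, so such a prefix code exists.

1; yes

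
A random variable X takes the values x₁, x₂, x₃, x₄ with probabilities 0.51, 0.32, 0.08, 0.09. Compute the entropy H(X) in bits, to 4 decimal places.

1.6256 bits

H = −Σ pᵢ log₂ pᵢ.
−0.51·log₂(0.51) = 0.4954
−0.32·log₂(0.32) = 0.5260
−0.08·log₂(0.08) = 0.2915
−0.09·log₂(0.09) = 0.3127
Sum ≈ 1.6256 → 1.6256 bits.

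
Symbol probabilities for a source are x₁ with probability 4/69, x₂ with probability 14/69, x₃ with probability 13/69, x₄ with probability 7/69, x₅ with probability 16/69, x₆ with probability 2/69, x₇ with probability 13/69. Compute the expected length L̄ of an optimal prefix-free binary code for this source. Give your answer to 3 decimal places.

Repeatedly combine the two least-probable nodes; the expected code length is the sum of the merged weights.
merge 2/69 + 4/69 → 2/23
merge 2/23 + 7/69 → 13/69
merge 13/69 + 13/69 → 26/69
merge 13/69 + 14/69 → 9/23
merge 16/69 + 26/69 → 14/23
merge 9/23 + 14/23 → 1
L = 2/23 + 13/69 + 26/69 + 9/23 + 14/23 + 1 = 61/23 ≈ 2.652 bits/symbol.

2.652 bits/symbol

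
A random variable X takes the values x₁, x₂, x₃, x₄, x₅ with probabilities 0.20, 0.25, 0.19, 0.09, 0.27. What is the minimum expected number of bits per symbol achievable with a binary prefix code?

2.28 bits/symbol

Repeatedly combine the two least-probable nodes; the expected code length is the sum of the merged weights.
merge 9/100 + 19/100 → 7/25
merge 1/5 + 1/4 → 9/20
merge 27/100 + 7/25 → 11/20
merge 9/20 + 11/20 → 1
L = 7/25 + 9/20 + 11/20 + 1 = 57/25 = 2.28 bits/symbol.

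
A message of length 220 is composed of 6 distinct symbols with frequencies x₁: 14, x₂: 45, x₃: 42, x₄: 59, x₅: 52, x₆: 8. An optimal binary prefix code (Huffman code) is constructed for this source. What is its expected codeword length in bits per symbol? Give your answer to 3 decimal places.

2.391 bits/symbol

Probabilities are the counts divided by 220.
Repeatedly combine the two least-probable nodes; the expected code length is the sum of the merged weights.
merge 2/55 + 7/110 → 1/10
merge 1/10 + 21/110 → 16/55
merge 9/44 + 13/55 → 97/220
merge 59/220 + 16/55 → 123/220
merge 97/220 + 123/220 → 1
L = 1/10 + 16/55 + 97/220 + 123/220 + 1 = 263/110 ≈ 2.391 bits/symbol.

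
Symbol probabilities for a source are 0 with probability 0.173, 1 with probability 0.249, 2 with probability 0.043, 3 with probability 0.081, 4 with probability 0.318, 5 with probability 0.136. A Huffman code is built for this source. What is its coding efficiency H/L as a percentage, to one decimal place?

98.3%

Entropy H = −Σ p log₂ p ≈ 2.3433 bits.
Huffman merges: 43/1000+81/1000→31/250; 31/250+17/125→13/50; 173/1000+249/1000→211/500; 13/50+159/500→289/500; 211/500+289/500→1. L = 298/125 ≈ 2.3840.
Efficiency = H/L = 2.3433/2.3840 = 98.3%.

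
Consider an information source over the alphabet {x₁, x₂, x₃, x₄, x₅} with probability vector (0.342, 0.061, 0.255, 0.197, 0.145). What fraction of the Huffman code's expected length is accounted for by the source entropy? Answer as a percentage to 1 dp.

97.2%

Entropy H = −Σ p log₂ p ≈ 2.1439 bits.
Huffman merges: 61/1000+29/200→103/500; 197/1000+103/500→403/1000; 51/200+171/500→597/1000; 403/1000+597/1000→1. L = 1103/500 ≈ 2.2060.
Efficiency = H/L = 2.1439/2.2060 = 97.2%.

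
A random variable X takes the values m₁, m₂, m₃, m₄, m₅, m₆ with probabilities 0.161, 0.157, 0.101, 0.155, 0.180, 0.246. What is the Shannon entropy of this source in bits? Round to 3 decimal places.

2.538 bits

H = −Σ pᵢ log₂ pᵢ.
−0.161·log₂(0.161) = 0.4242
−0.157·log₂(0.157) = 0.4194
−0.101·log₂(0.101) = 0.3341
−0.155·log₂(0.155) = 0.4169
−0.180·log₂(0.180) = 0.4453
−0.246·log₂(0.246) = 0.4977
Sum ≈ 2.5376 → 2.538 bits.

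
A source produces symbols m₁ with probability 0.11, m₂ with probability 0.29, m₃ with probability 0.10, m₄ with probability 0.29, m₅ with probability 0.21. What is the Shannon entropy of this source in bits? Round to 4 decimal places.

H = −Σ pᵢ log₂ pᵢ.
−0.11·log₂(0.11) = 0.3503
−0.29·log₂(0.29) = 0.5179
−0.10·log₂(0.10) = 0.3322
−0.29·log₂(0.29) = 0.5179
−0.21·log₂(0.21) = 0.4728
Sum ≈ 2.1911 → 2.1911 bits.

2.1911 bits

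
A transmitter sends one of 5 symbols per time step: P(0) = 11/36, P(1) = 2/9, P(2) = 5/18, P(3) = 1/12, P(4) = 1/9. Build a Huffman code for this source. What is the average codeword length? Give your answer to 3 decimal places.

Repeatedly combine the two least-probable nodes; the expected code length is the sum of the merged weights.
merge 1/12 + 1/9 → 7/36
merge 7/36 + 2/9 → 5/12
merge 5/18 + 11/36 → 7/12
merge 5/12 + 7/12 → 1
L = 7/36 + 5/12 + 7/12 + 1 = 79/36 ≈ 2.194 bits/symbol.

2.194 bits/symbol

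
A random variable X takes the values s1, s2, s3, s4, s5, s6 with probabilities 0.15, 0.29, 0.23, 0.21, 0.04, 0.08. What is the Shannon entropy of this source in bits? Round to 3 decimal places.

H = −Σ pᵢ log₂ pᵢ.
−0.15·log₂(0.15) = 0.4105
−0.29·log₂(0.29) = 0.5179
−0.23·log₂(0.23) = 0.4877
−0.21·log₂(0.21) = 0.4728
−0.04·log₂(0.04) = 0.1858
−0.08·log₂(0.08) = 0.2915
Sum ≈ 2.3662 → 2.366 bits.

2.366 bits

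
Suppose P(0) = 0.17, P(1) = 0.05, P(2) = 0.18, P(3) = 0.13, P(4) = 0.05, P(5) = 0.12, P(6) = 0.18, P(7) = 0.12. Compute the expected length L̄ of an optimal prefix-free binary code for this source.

Repeatedly combine the two least-probable nodes; the expected code length is the sum of the merged weights.
merge 1/20 + 1/20 → 1/10
merge 1/10 + 3/25 → 11/50
merge 3/25 + 13/100 → 1/4
merge 17/100 + 9/50 → 7/20
merge 9/50 + 11/50 → 2/5
merge 1/4 + 7/20 → 3/5
merge 2/5 + 3/5 → 1
L = 1/10 + 11/50 + 1/4 + 7/20 + 2/5 + 3/5 + 1 = 73/25 = 2.92 bits/symbol.

2.92 bits/symbol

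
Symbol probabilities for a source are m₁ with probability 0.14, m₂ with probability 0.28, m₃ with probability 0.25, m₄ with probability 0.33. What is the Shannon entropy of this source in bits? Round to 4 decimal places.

H = −Σ pᵢ log₂ pᵢ.
−0.14·log₂(0.14) = 0.3971
−0.28·log₂(0.28) = 0.5142
−0.25·log₂(0.25) = 0.5000
−0.33·log₂(0.33) = 0.5278
Sum ≈ 1.9392 → 1.9392 bits.

1.9392 bits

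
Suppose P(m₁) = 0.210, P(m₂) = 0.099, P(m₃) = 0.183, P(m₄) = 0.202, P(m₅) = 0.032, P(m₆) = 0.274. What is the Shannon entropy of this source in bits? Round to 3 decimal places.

H = −Σ pᵢ log₂ pᵢ.
−0.210·log₂(0.210) = 0.4728
−0.099·log₂(0.099) = 0.3303
−0.183·log₂(0.183) = 0.4484
−0.202·log₂(0.202) = 0.4661
−0.032·log₂(0.032) = 0.1589
−0.274·log₂(0.274) = 0.5118
Sum ≈ 2.3883 → 2.388 bits.

2.388 bits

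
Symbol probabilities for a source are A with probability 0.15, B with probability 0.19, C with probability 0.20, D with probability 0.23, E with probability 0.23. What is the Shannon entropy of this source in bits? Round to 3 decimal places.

2.305 bits

H = −Σ pᵢ log₂ pᵢ.
−0.15·log₂(0.15) = 0.4105
−0.19·log₂(0.19) = 0.4552
−0.20·log₂(0.20) = 0.4644
−0.23·log₂(0.23) = 0.4877
−0.23·log₂(0.23) = 0.4877
Sum ≈ 2.3055 → 2.305 bits.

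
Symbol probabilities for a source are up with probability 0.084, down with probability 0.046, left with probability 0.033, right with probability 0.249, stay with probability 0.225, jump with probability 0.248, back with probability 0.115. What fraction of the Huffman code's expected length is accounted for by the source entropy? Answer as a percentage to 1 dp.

Entropy H = −Σ p log₂ p ≈ 2.5083 bits.
Huffman merges: 33/1000+23/500→79/1000; 79/1000+21/250→163/1000; 23/200+163/1000→139/500; 9/40+31/125→473/1000; 249/1000+139/500→527/1000; 473/1000+527/1000→1. L = 63/25 ≈ 2.5200.
Efficiency = H/L = 2.5083/2.5200 = 99.5%.

99.5%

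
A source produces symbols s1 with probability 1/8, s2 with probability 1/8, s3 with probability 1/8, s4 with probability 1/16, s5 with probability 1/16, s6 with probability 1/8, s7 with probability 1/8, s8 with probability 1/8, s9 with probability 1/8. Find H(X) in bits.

3.125 bits

Each probability is a power of 1/2, so log₂(1/p) is an integer.
H = Σ p·log₂(1/p) = 1/8·3 + 1/8·3 + 1/8·3 + 1/16·4 + 1/16·4 + 1/8·3 + 1/8·3 + 1/8·3 + 1/8·3 = 3.125 bits.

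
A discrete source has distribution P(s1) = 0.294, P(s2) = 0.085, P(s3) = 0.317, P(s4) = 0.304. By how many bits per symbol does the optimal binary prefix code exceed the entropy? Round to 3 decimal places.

0.131 bits

Entropy H = −Σ p log₂ p ≈ 1.8692 bits.
Huffman merges: 17/200+147/500→379/1000; 38/125+317/1000→621/1000; 379/1000+621/1000→1. L = 2 ≈ 2.0000.
L − H = 2.0000 − 1.8692 = 0.131 bits.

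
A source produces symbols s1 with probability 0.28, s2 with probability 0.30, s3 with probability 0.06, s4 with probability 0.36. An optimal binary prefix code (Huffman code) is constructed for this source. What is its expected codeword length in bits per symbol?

1.98 bits/symbol

Repeatedly combine the two least-probable nodes; the expected code length is the sum of the merged weights.
merge 3/50 + 7/25 → 17/50
merge 3/10 + 17/50 → 16/25
merge 9/25 + 16/25 → 1
L = 17/50 + 16/25 + 1 = 99/50 = 1.98 bits/symbol.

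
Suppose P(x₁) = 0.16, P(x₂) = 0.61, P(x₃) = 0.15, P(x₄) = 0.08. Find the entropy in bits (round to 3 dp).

1.560 bits

H = −Σ pᵢ log₂ pᵢ.
−0.16·log₂(0.16) = 0.4230
−0.61·log₂(0.61) = 0.4350
−0.15·log₂(0.15) = 0.4105
−0.08·log₂(0.08) = 0.2915
Sum ≈ 1.5601 → 1.560 bits.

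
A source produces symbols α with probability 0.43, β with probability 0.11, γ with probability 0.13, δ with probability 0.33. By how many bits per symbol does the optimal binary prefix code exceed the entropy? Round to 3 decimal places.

0.026 bits

Entropy H = −Σ p log₂ p ≈ 1.7843 bits.
Huffman merges: 11/100+13/100→6/25; 6/25+33/100→57/100; 43/100+57/100→1. L = 181/100 ≈ 1.8100.
L − H = 1.8100 − 1.7843 = 0.026 bits.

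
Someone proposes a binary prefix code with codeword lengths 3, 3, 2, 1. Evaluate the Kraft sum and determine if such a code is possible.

1; yes

With common denominator 2^3 = 8: Σ 2^(−ℓᵢ) = 1/8 + 1/8 + 2/8 + 4/8 = 8/8 = 1.
Kraft's inequality requires Σ ≤ 1; here Σ = 1 ≤ 1, so such a prefix code exists.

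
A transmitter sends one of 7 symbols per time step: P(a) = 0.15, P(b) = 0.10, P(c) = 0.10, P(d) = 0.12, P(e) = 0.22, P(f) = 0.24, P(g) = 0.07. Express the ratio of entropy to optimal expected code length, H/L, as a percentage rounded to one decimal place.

Entropy H = −Σ p log₂ p ≈ 2.6853 bits.
Huffman merges: 7/100+1/10→17/100; 1/10+3/25→11/50; 3/20+17/100→8/25; 11/50+11/50→11/25; 6/25+8/25→14/25; 11/25+14/25→1. L = 271/100 ≈ 2.7100.
Efficiency = H/L = 2.6853/2.7100 = 99.1%.

99.1%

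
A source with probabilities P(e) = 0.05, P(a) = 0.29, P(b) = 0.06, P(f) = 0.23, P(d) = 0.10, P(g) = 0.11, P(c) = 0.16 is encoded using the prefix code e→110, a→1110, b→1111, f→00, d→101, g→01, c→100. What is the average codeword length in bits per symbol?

L̄ = Σ pᵢ·ℓᵢ = 0.05·3 + 0.29·4 + 0.06·4 + 0.23·2 + 0.10·3 + 0.11·2 + 0.16·3 = 3.01 bits/symbol.

3.01 bits/symbol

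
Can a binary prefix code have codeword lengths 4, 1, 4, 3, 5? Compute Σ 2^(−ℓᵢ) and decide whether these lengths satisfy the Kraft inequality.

0.78125; yes

With common denominator 2^5 = 32: Σ 2^(−ℓᵢ) = 2/32 + 16/32 + 2/32 + 4/32 + 1/32 = 25/32 = 0.78125.
Kraft's inequality requires Σ ≤ 1; here Σ = 0.78125 ≤ 1, so such a prefix code exists.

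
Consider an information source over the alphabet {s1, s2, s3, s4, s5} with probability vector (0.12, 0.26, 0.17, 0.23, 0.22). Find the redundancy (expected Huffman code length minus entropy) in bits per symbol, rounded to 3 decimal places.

Entropy H = −Σ p log₂ p ≈ 2.2752 bits.
Huffman merges: 3/25+17/100→29/100; 11/50+23/100→9/20; 13/50+29/100→11/20; 9/20+11/20→1. L = 229/100 ≈ 2.2900.
L − H = 2.2900 − 2.2752 = 0.015 bits.

0.015 bits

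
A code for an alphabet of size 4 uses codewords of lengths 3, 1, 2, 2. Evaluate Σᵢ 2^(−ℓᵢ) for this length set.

1.125

With common denominator 2^3 = 8: Σ 2^(−ℓᵢ) = 1/8 + 4/8 + 2/8 + 2/8 = 9/8 = 1.125.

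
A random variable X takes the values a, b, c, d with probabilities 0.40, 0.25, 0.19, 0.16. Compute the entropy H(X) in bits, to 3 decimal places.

H = −Σ pᵢ log₂ pᵢ.
−0.40·log₂(0.40) = 0.5288
−0.25·log₂(0.25) = 0.5000
−0.19·log₂(0.19) = 0.4552
−0.16·log₂(0.16) = 0.4230
Sum ≈ 1.9070 → 1.907 bits.

1.907 bits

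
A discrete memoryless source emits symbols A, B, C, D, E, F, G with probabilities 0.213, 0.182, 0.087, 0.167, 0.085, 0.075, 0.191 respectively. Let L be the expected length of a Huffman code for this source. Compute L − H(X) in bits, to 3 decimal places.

0.057 bits

Entropy H = −Σ p log₂ p ≈ 2.6990 bits.
Huffman merges: 3/40+17/200→4/25; 87/1000+4/25→247/1000; 167/1000+91/500→349/1000; 191/1000+213/1000→101/250; 247/1000+349/1000→149/250; 101/250+149/250→1. L = 689/250 ≈ 2.7560.
L − H = 2.7560 − 2.6990 = 0.057 bits.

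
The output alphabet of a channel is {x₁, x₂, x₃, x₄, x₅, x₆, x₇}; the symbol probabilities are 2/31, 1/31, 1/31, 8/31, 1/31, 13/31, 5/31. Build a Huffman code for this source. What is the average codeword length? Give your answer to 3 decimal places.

2.226 bits/symbol

Repeatedly combine the two least-probable nodes; the expected code length is the sum of the merged weights.
merge 1/31 + 1/31 → 2/31
merge 1/31 + 2/31 → 3/31
merge 2/31 + 3/31 → 5/31
merge 5/31 + 5/31 → 10/31
merge 8/31 + 10/31 → 18/31
merge 13/31 + 18/31 → 1
L = 2/31 + 3/31 + 5/31 + 10/31 + 18/31 + 1 = 69/31 ≈ 2.226 bits/symbol.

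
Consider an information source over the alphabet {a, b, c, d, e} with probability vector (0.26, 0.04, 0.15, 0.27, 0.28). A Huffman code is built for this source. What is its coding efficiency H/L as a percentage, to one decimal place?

Entropy H = −Σ p log₂ p ≈ 2.1258 bits.
Huffman merges: 1/25+3/20→19/100; 19/100+13/50→9/20; 27/100+7/25→11/20; 9/20+11/20→1. L = 219/100 ≈ 2.1900.
Efficiency = H/L = 2.1258/2.1900 = 97.1%.

97.1%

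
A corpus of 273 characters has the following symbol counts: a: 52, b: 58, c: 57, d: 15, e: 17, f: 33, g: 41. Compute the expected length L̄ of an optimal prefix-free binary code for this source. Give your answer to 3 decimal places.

Probabilities are the counts divided by 273.
Repeatedly combine the two least-probable nodes; the expected code length is the sum of the merged weights.
merge 5/91 + 17/273 → 32/273
merge 32/273 + 11/91 → 5/21
merge 41/273 + 4/21 → 31/91
merge 19/91 + 58/273 → 115/273
merge 5/21 + 31/91 → 158/273
merge 115/273 + 158/273 → 1
L = 32/273 + 5/21 + 31/91 + 115/273 + 158/273 + 1 = 736/273 ≈ 2.696 bits/symbol.

2.696 bits/symbol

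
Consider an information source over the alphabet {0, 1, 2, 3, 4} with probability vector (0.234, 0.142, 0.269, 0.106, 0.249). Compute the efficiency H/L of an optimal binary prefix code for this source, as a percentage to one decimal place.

99.8%

Entropy H = −Σ p log₂ p ≈ 2.2424 bits.
Huffman merges: 53/500+71/500→31/125; 117/500+31/125→241/500; 249/1000+269/1000→259/500; 241/500+259/500→1. L = 281/125 ≈ 2.2480.
Efficiency = H/L = 2.2424/2.2480 = 99.8%.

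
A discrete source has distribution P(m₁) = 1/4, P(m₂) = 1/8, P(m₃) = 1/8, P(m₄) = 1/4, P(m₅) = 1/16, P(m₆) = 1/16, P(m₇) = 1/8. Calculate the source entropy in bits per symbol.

Each probability is a power of 1/2, so log₂(1/p) is an integer.
H = Σ p·log₂(1/p) = 1/4·2 + 1/8·3 + 1/8·3 + 1/4·2 + 1/16·4 + 1/16·4 + 1/8·3 = 2.625 bits.

2.625 bits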